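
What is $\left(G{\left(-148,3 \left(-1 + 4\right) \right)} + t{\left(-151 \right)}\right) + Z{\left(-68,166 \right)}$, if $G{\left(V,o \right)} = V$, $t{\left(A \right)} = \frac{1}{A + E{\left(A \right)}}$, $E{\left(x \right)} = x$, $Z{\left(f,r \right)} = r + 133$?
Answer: $\frac{45601}{302} \approx 151.0$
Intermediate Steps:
$Z{\left(f,r \right)} = 133 + r$
$t{\left(A \right)} = \frac{1}{2 A}$ ($t{\left(A \right)} = \frac{1}{A + A} = \frac{1}{2 A}$)
$\left(G{\left(-148,3 \left(-1 + 4\right) \right)} + t{\left(-151 \right)}\right) + Z{\left(-68,166 \right)} = \left(-148 + \frac{1}{2 \left(-151\right)}\right) + \left(133 + 166\right) = \left(-148 + \frac{1}{2} \left(- \frac{1}{151}\right)\right) + 299 = \left(-148 - \frac{1}{302}\right) + 299 = - \frac{44697}{302} + 299 = \frac{45601}{302}$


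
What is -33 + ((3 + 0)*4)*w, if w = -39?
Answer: -501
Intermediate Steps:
-33 + ((3 + 0)*4)*w = -33 + ((3 + 0)*4)*(-39) = -33 + (3*4)*(-39) = -33 + 12*(-39) = -33 - 468 = -501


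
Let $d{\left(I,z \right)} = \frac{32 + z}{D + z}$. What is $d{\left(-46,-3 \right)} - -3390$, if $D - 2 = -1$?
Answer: $\frac{6751}{2} \approx 3375.5$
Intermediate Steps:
$D = 1$ ($D = 2 - 1 = 1$)
$d{\left(I,z \right)} = \frac{32 + z}{1 + z}$
$d{\left(-46,-3 \right)} - -3390 = \frac{32 - 3}{1 - 3} - -3390 = \frac{1}{-2} \cdot 29 + 3390 = \left(- \frac{1}{2}\right) 29 + 3390 = - \frac{29}{2} + 3390 = \frac{6751}{2}$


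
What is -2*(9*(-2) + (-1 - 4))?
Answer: 46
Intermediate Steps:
-2*(9*(-2) + (-1 - 4)) = -2*(-18 - 5) = -2*(-23) = 46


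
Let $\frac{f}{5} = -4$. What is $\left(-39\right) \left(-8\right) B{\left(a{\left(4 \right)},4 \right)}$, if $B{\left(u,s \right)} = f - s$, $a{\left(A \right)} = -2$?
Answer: $-7488$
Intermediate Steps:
$f = -20$ ($f = 5 \left(-4\right) = -20$)
$B{\left(u,s \right)} = -20 - s$
$\left(-39\right) \left(-8\right) B{\left(a{\left(4 \right)},4 \right)} = \left(-39\right) \left(-8\right) \left(-20 - 4\right) = 312 \left(-20 - 4\right) = 312 \left(-24\right) = -7488$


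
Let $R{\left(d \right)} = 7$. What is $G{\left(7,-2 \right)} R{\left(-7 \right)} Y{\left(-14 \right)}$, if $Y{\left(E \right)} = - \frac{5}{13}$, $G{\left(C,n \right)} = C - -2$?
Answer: $- \frac{315}{13} \approx -24.231$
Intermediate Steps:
$G{\left(C,n \right)} = 2 + C$ ($G{\left(C,n \right)} = C + 2 = 2 + C$)
$Y{\left(E \right)} = - \frac{5}{13}$ ($Y{\left(E \right)} = \left(-5\right) \frac{1}{13} = - \frac{5}{13}$)
$G{\left(7,-2 \right)} R{\left(-7 \right)} Y{\left(-14 \right)} = \left(2 + 7\right) 7 \left(- \frac{5}{13}\right) = 9 \cdot 7 \left(- \frac{5}{13}\right) = 63 \left(- \frac{5}{13}\right) = - \frac{315}{13}$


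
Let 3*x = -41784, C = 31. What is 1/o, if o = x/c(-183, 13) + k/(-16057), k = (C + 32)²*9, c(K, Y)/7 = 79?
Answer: -8879521/243395609 ≈ -0.036482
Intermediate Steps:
x = -13928 (x = (⅓)*(-41784) = -13928)
c(K, Y) = 553 (c(K, Y) = 7*79 = 553)
k = 35721 (k = (31 + 32)²*9 = 63²*9 = 3969*9 = 35721)
o = -243395609/8879521 (o = -13928/553 + 35721/(-16057) = -13928*1/553 + 35721*(-1/16057) = -13928/553 - 35721/16057 = -243395609/8879521 ≈ -27.411)
1/o = 1/(-243395609/8879521) = -8879521/243395609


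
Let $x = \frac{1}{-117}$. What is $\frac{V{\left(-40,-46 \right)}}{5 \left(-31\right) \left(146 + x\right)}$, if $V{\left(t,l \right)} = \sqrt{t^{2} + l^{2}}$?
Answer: $- \frac{234 \sqrt{929}}{2647555} \approx -0.0026939$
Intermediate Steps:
$x = - \frac{1}{117} \approx -0.008547$
$V{\left(t,l \right)} = \sqrt{l^{2} + t^{2}}$
$\frac{V{\left(-40,-46 \right)}}{5 \left(-31\right) \left(146 + x\right)} = \frac{\sqrt{\left(-46\right)^{2} + \left(-40\right)^{2}}}{5 \left(-31\right) \left(146 - \frac{1}{117}\right)} = \frac{\sqrt{2116 + 1600}}{\left(-155\right) \frac{17081}{117}} = \frac{\sqrt{3716}}{- \frac{2647555}{117}} = 2 \sqrt{929} \left(- \frac{117}{2647555}\right) = - \frac{234 \sqrt{929}}{2647555}$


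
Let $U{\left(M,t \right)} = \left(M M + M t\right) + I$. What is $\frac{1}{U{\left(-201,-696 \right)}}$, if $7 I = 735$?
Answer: $\frac{1}{180402} \approx 5.5432 \cdot 10^{-6}$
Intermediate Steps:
$I = 105$ ($I = \frac{1}{7} \cdot 735 = 105$)
$U{\left(M,t \right)} = 105 + M^{2} + M t$ ($U{\left(M,t \right)} = \left(M M + M t\right) + 105 = \left(M^{2} + M t\right) + 105 = 105 + M^{2} + M t$)
$\frac{1}{U{\left(-201,-696 \right)}} = \frac{1}{105 + \left(-201\right)^{2} - -139896} = \frac{1}{105 + 40401 + 139896} = \frac{1}{180402}$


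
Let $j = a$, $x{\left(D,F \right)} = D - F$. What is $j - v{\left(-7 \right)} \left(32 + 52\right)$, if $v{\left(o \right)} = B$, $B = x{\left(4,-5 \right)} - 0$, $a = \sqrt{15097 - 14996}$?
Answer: $-756 + \sqrt{101} \approx -745.95$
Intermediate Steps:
$a = \sqrt{101} \approx 10.05$
$j = \sqrt{101} \approx 10.05$
$B = 9$ ($B = \left(4 - -5\right) - 0 = \left(4 + 5\right) + 0 = 9 + 0 = 9$)
$v{\left(o \right)} = 9$
$j - v{\left(-7 \right)} \left(32 + 52\right) = \sqrt{101} - 9 \left(32 + 52\right) = \sqrt{101} - 9 \cdot 84 = \sqrt{101} - 756 = -756 + \sqrt{101}$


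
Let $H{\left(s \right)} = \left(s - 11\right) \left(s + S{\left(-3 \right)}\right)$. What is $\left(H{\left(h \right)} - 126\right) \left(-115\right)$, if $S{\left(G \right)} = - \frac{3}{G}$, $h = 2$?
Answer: $17595$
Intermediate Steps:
$H{\left(s \right)} = \left(1 + s\right) \left(-11 + s\right)$ ($H{\left(s \right)} = \left(s - 11\right) \left(s - \frac{3}{-3}\right) = \left(-11 + s\right) \left(s - -1\right) = \left(-11 + s\right) \left(s + 1\right) = \left(-11 + s\right) \left(1 + s\right) = \left(1 + s\right) \left(-11 + s\right)$)
$\left(H{\left(h \right)} - 126\right) \left(-115\right) = \left(\left(-11 + 2^{2} - 20\right) - 126\right) \left(-115\right) = \left(\left(-11 + 4 - 20\right) - 126\right) \left(-115\right) = \left(-27 - 126\right) \left(-115\right) = \left(-153\right) \left(-115\right) = 17595$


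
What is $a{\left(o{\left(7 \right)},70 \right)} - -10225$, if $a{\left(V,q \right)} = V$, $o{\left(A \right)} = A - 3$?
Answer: $10229$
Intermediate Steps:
$o{\left(A \right)} = -3 + A$
$a{\left(o{\left(7 \right)},70 \right)} - -10225 = \left(-3 + 7\right) - -10225 = 4 + 10225 = 10229$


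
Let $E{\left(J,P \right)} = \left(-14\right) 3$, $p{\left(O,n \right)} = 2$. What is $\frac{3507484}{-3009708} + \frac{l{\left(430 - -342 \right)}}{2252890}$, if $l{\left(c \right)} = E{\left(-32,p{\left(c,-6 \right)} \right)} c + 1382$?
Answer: $- \frac{999425373062}{847567632015} \approx -1.1792$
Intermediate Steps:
$E{\left(J,P \right)} = -42$
$l{\left(c \right)} = 1382 - 42 c$ ($l{\left(c \right)} = - 42 c + 1382 = 1382 - 42 c$)
$\frac{3507484}{-3009708} + \frac{l{\left(430 - -342 \right)}}{2252890} = \frac{3507484}{-3009708} + \frac{1382 - 42 \left(430 - -342\right)}{2252890} = 3507484 \left(- \frac{1}{3009708}\right) + \left(1382 - 42 \left(430 + 342\right)\right) \frac{1}{2252890} = - \frac{876871}{752427} + \left(1382 - 32424\right) \frac{1}{2252890} = - \frac{876871}{752427} - \frac{15521}{1126445} = - \frac{999425373062}{847567632015}$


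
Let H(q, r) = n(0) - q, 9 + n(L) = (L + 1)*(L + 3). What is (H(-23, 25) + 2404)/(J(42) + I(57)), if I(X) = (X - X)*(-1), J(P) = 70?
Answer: 2421/70 ≈ 34.586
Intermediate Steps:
n(L) = -9 + (1 + L)*(3 + L) (n(L) = -9 + (L + 1)*(L + 3) = -9 + (1 + L)*(3 + L))
H(q, r) = -6 - q (H(q, r) = (-6 + 0**2 + 4*0) - q = (-6 + 0 + 0) - q = -6 - q)
I(X) = 0 (I(X) = 0*(-1) = 0)
(H(-23, 25) + 2404)/(J(42) + I(57)) = ((-6 - 1*(-23)) + 2404)/(70 + 0) = ((-6 + 23) + 2404)/70 = (17 + 2404)*(1/70) = 2421*(1/70) = 2421/70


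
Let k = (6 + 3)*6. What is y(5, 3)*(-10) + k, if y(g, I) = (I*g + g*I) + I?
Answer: -276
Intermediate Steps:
k = 54 (k = 9*6 = 54)
y(g, I) = I + 2*I*g (y(g, I) = (I*g + I*g) + I = 2*I*g + I = I + 2*I*g)
y(5, 3)*(-10) + k = (3*(1 + 2*5))*(-10) + 54 = (3*(1 + 10))*(-10) + 54 = (3*11)*(-10) + 54 = 33*(-10) + 54 = -330 + 54 = -276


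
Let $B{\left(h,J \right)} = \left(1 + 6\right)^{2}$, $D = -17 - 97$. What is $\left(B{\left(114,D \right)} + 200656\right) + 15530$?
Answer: $216235$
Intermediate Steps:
$D = -114$ ($D = -17 - 97 = -114$)
$B{\left(h,J \right)} = 49$ ($B{\left(h,J \right)} = 7^{2} = 49$)
$\left(B{\left(114,D \right)} + 200656\right) + 15530 = \left(49 + 200656\right) + 15530 = 200705 + 15530 = 216235$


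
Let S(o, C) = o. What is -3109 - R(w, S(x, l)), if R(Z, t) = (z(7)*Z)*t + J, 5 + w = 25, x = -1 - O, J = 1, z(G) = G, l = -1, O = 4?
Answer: -2410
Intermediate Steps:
x = -5 (x = -1 - 1*4 = -1 - 4 = -5)
w = 20 (w = -5 + 25 = 20)
R(Z, t) = 1 + 7*Z*t (R(Z, t) = (7*Z)*t + 1 = 7*Z*t + 1 = 1 + 7*Z*t)
-3109 - R(w, S(x, l)) = -3109 - (1 + 7*20*(-5)) = -3109 - (1 - 700) = -3109 - 1*(-699) = -3109 + 699 = -2410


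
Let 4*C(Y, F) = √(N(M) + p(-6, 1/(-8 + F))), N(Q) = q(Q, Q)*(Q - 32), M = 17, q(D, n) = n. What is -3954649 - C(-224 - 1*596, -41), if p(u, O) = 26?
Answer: -3954649 - I*√229/4 ≈ -3.9546e+6 - 3.7832*I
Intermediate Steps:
N(Q) = Q*(-32 + Q) (N(Q) = Q*(Q - 32) = Q*(-32 + Q))
C(Y, F) = I*√229/4 (C(Y, F) = √(17*(-32 + 17) + 26)/4 = √(17*(-15) + 26)/4 = √(-255 + 26)/4 = √(-229)/4 = (I*√229)/4 = I*√229/4)
-3954649 - C(-224 - 1*596, -41) = -3954649 - I*√229/4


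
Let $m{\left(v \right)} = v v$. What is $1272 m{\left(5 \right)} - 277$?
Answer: $31523$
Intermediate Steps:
$m{\left(v \right)} = v^{2}$
$1272 m{\left(5 \right)} - 277 = 1272 \cdot 5^{2} - 277 = 1272 \cdot 25 - 277 = 31800 - 277 = 31523$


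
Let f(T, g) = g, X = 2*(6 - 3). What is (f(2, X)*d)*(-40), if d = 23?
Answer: -5520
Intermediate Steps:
X = 6 (X = 2*3 = 6)
(f(2, X)*d)*(-40) = (6*23)*(-40) = 138*(-40) = -5520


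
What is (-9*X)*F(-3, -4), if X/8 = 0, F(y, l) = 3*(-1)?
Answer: 0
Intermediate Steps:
F(y, l) = -3
X = 0 (X = 8*0 = 0)
(-9*X)*F(-3, -4) = -9*0*(-3) = 0*(-3) = 0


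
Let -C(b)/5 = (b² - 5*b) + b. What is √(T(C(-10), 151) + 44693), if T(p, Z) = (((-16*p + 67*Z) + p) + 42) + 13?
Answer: √65365 ≈ 255.67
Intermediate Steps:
C(b) = -5*b² + 20*b (C(b) = -5*((b² - 5*b) + b) = -5*(b² - 4*b) = -5*b² + 20*b)
T(p, Z) = 55 - 15*p + 67*Z (T(p, Z) = ((-15*p + 67*Z) + 42) + 13 = (42 - 15*p + 67*Z) + 13 = 55 - 15*p + 67*Z)
√(T(C(-10), 151) + 44693) = √((55 - 75*(-10)*(4 - 1*(-10)) + 67*151) + 44693) = √((55 - 75*(-10)*(4 + 10) + 10117) + 44693) = √((55 - 75*(-10)*14 + 10117) + 44693) = √((55 - 15*(-700) + 10117) + 44693) = √((55 + 10500 + 10117) + 44693) = √(20672 + 44693) = √65365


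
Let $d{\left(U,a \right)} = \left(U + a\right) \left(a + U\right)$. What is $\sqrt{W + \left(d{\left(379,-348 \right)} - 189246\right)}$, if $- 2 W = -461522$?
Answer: $2 \sqrt{10619} \approx 206.1$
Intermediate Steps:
$W = 230761$ ($W = \left(- \frac{1}{2}\right) \left(-461522\right) = 230761$)
$d{\left(U,a \right)} = \left(U + a\right)^{2}$ ($d{\left(U,a \right)} = \left(U + a\right) \left(U + a\right) = \left(U + a\right)^{2}$)
$\sqrt{W + \left(d{\left(379,-348 \right)} - 189246\right)} = \sqrt{230761 - \left(189246 - \left(379 - 348\right)^{2}\right)} = \sqrt{230761 - \left(189246 - 31^{2}\right)} = \sqrt{230761 + \left(961 - 189246\right)} = \sqrt{230761 - 188285} = \sqrt{42476} = 2 \sqrt{10619}$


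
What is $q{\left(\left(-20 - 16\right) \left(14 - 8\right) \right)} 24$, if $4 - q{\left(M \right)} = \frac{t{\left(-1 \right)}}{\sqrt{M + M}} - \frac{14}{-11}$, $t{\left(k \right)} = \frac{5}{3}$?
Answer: $\frac{720}{11} + \frac{10 i \sqrt{3}}{9} \approx 65.455 + 1.9245 i$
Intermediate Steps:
$t{\left(k \right)} = \frac{5}{3}$ ($t{\left(k \right)} = 5 \cdot \frac{1}{3} = \frac{5}{3}$)
$q{\left(M \right)} = \frac{30}{11} - \frac{5 \sqrt{2}}{6 \sqrt{M}}$ ($q{\left(M \right)} = 4 - \left(\frac{5}{3 \sqrt{M + M}} - \frac{14}{-11}\right) = 4 - \left(\frac{5}{3 \sqrt{2 M}} - - \frac{14}{11}\right) = 4 - \left(\frac{5}{3 \sqrt{2} \sqrt{M}} + \frac{14}{11}\right) = 4 - \left(\frac{5 \frac{\sqrt{2}}{2 \sqrt{M}}}{3} + \frac{14}{11}\right) = 4 - \left(\frac{5 \sqrt{2}}{6 \sqrt{M}} + \frac{14}{11}\right) = 4 - \left(\frac{14}{11} + \frac{5 \sqrt{2}}{6 \sqrt{M}}\right) = \frac{30}{11} - \frac{5 \sqrt{2}}{6 \sqrt{M}}$)
$q{\left(\left(-20 - 16\right) \left(14 - 8\right) \right)} 24 = \left(\frac{30}{11} - \frac{5 \sqrt{2}}{6 \sqrt{-20 - 16} \sqrt{14 - 8}}\right) 24 = \left(\frac{30}{11} - \frac{5 \sqrt{2}}{6 \cdot 6 i \sqrt{6}}\right) 24 = \left(\frac{30}{11} - \frac{5 \sqrt{2} \left(- \frac{i \sqrt{6}}{36}\right)}{6}\right) 24 = \left(\frac{30}{11} + \frac{5 i \sqrt{3}}{108}\right) 24 = \frac{720}{11} + \frac{10 i \sqrt{3}}{9}$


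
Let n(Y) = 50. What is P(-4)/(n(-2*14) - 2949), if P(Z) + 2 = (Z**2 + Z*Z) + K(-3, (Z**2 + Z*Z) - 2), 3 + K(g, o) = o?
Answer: -57/2899 ≈ -0.019662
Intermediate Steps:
K(g, o) = -3 + o
P(Z) = -7 + 4*Z**2 (P(Z) = -2 + ((Z**2 + Z*Z) + (-3 + ((Z**2 + Z*Z) - 2))) = -2 + ((Z**2 + Z**2) + (-3 + ((Z**2 + Z**2) - 2))) = -2 + (2*Z**2 + (-3 + (2*Z**2 - 2))) = -2 + (2*Z**2 + (-3 + (-2 + 2*Z**2))) = -2 + (2*Z**2 + (-5 + 2*Z**2)) = -2 + (-5 + 4*Z**2) = -7 + 4*Z**2)
P(-4)/(n(-2*14) - 2949) = (-7 + 4*(-4)**2)/(50 - 2949) = (-7 + 4*16)/(-2899) = (-7 + 64)*(-1/2899) = 57*(-1/2899) = -57/2899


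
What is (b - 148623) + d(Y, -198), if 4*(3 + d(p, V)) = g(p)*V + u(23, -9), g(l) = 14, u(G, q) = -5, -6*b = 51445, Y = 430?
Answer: -1894733/12 ≈ -1.5789e+5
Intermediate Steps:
b = -51445/6 (b = -⅙*51445 = -51445/6 ≈ -8574.2)
d(p, V) = -17/4 + 7*V/2 (d(p, V) = -3 + (14*V - 5)/4 = -3 + (-5 + 14*V)/4 = -3 + (-5/4 + 7*V/2) = -17/4 + 7*V/2)
(b - 148623) + d(Y, -198) = (-51445/6 - 148623) + (-17/4 + (7/2)*(-198)) = -943183/6 + (-17/4 - 693) = -943183/6 - 2789/4 = -1894733/12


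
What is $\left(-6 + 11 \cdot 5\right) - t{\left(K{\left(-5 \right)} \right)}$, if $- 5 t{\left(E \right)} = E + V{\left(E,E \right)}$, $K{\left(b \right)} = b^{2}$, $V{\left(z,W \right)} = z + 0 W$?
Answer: $59$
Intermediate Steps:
$V{\left(z,W \right)} = z$ ($V{\left(z,W \right)} = z + 0 = z$)
$t{\left(E \right)} = - \frac{2 E}{5}$ ($t{\left(E \right)} = - \frac{E + E}{5} = - \frac{2 E}{5}$)
$\left(-6 + 11 \cdot 5\right) - t{\left(K{\left(-5 \right)} \right)} = \left(-6 + 11 \cdot 5\right) - - \frac{2 \left(-5\right)^{2}}{5} = \left(-6 + 55\right) - \left(- \frac{2}{5}\right) 25 = 49 - -10 = 49 + 10 = 59$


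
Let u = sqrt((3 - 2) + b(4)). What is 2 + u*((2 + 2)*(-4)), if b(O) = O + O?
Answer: -46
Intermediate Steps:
b(O) = 2*O
u = 3 (u = sqrt((3 - 2) + 2*4) = sqrt(1 + 8) = sqrt(9) = 3)
2 + u*((2 + 2)*(-4)) = 2 + 3*((2 + 2)*(-4)) = 2 + 3*(4*(-4)) = 2 + 3*(-16) = 2 - 48 = -46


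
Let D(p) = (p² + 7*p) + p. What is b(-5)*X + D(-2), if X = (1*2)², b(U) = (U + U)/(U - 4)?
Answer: -68/9 ≈ -7.5556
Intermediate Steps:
b(U) = 2*U/(-4 + U) (b(U) = (2*U)/(-4 + U) = 2*U/(-4 + U))
D(p) = p² + 8*p
X = 4 (X = 2² = 4)
b(-5)*X + D(-2) = (2*(-5)/(-4 - 5))*4 - 2*(8 - 2) = (2*(-5)/(-9))*4 - 2*6 = (2*(-5)*(-⅑))*4 - 12 = (10/9)*4 - 12 = 40/9 - 12 = -68/9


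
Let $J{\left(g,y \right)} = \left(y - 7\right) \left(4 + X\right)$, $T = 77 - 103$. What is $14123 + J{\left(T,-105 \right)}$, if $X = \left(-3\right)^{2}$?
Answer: $12667$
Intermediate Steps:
$T = -26$ ($T = 77 - 103 = -26$)
$X = 9$
$J{\left(g,y \right)} = -91 + 13 y$ ($J{\left(g,y \right)} = \left(y - 7\right) \left(4 + 9\right) = \left(-7 + y\right) 13 = -91 + 13 y$)
$14123 + J{\left(T,-105 \right)} = 14123 + \left(-91 + 13 \left(-105\right)\right) = 14123 - 1456 = 12667$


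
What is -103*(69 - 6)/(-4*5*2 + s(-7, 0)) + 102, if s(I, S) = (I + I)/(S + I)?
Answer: 10365/38 ≈ 272.76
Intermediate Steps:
s(I, S) = 2*I/(I + S) (s(I, S) = (2*I)/(I + S) = 2*I/(I + S))
-103*(69 - 6)/(-4*5*2 + s(-7, 0)) + 102 = -103*(69 - 6)/(-4*5*2 + 2*(-7)/(-7 + 0)) + 102 = -6489/(-20*2 + 2*(-7)/(-7)) + 102 = -6489/(-40 + 2*(-7)*(-⅐)) + 102 = -6489/(-40 + 2) + 102 = -6489/(-38) + 102 = -6489*(-1)/38 + 102 = -103*(-63/38) + 102 = 6489/38 + 102 = 10365/38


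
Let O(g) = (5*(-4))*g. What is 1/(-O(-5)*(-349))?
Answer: 1/34900 ≈ 2.8653e-5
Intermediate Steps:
O(g) = -20*g
1/(-O(-5)*(-349)) = 1/(-(-20*(-5))*(-349)) = 1/(-100*(-349)) = 1/(-1*(-34900)) = 1/34900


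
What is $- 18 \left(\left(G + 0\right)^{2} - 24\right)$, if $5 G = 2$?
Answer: $\frac{10728}{25} \approx 429.12$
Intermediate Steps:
$G = \frac{2}{5}$ ($G = \frac{1}{5} \cdot 2 = \frac{2}{5} \approx 0.4$)
$- 18 \left(\left(G + 0\right)^{2} - 24\right) = - 18 \left(\left(\frac{2}{5} + 0\right)^{2} - 24\right) = - 18 \left(\left(\frac{2}{5}\right)^{2} - 24\right) = - 18 \left(\frac{4}{25} - 24\right) = \left(-18\right) \left(- \frac{596}{25}\right) = \frac{10728}{25}$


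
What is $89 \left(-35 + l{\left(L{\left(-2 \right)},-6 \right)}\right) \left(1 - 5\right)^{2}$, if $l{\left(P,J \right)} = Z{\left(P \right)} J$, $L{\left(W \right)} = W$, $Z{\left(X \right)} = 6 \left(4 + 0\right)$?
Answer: $-254896$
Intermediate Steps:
$Z{\left(X \right)} = 24$ ($Z{\left(X \right)} = 6 \cdot 4 = 24$)
$l{\left(P,J \right)} = 24 J$
$89 \left(-35 + l{\left(L{\left(-2 \right)},-6 \right)}\right) \left(1 - 5\right)^{2} = 89 \left(-35 + 24 \left(-6\right)\right) \left(1 - 5\right)^{2} = 89 \left(-35 - 144\right) \left(-4\right)^{2} = 89 \left(-179\right) 16 = \left(-15931\right) 16 = -254896$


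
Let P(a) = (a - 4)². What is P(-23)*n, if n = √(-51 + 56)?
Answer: 729*√5 ≈ 1630.1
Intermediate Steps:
P(a) = (-4 + a)²
n = √5 ≈ 2.2361
P(-23)*n = (-4 - 23)²*√5 = (-27)²*√5 = 729*√5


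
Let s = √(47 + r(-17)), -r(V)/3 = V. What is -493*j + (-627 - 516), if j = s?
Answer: -1143 - 3451*√2 ≈ -6023.5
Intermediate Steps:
r(V) = -3*V
s = 7*√2 (s = √(47 - 3*(-17)) = √(47 + 51) = √98 = 7*√2 ≈ 9.8995)
j = 7*√2 ≈ 9.8995
-493*j + (-627 - 516) = -3451*√2 + (-627 - 516) = -3451*√2 - 1143 = -1143 - 3451*√2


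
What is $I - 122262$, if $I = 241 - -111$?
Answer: $-121910$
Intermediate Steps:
$I = 352$ ($I = 241 + 111 = 352$)
$I - 122262 = 352 - 122262 = -121910$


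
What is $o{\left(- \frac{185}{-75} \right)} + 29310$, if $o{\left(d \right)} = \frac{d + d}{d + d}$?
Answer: $29311$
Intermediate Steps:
$o{\left(d \right)} = 1$ ($o{\left(d \right)} = \frac{2 d}{2 d} = 2 d \frac{1}{2 d} = 1$)
$o{\left(- \frac{185}{-75} \right)} + 29310 = 1 + 29310 = 29311$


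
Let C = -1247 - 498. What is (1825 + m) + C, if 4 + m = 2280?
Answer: 2356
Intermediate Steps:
m = 2276 (m = -4 + 2280 = 2276)
C = -1745
(1825 + m) + C = (1825 + 2276) - 1745 = 4101 - 1745 = 2356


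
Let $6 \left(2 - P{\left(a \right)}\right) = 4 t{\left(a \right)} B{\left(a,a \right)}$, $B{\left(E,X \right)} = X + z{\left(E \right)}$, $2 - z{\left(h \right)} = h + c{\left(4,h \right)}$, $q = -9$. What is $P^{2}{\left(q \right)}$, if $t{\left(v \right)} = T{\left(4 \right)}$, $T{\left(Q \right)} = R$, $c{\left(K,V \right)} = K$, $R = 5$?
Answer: $\frac{676}{9} \approx 75.111$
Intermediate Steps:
$T{\left(Q \right)} = 5$
$t{\left(v \right)} = 5$
$z{\left(h \right)} = -2 - h$ ($z{\left(h \right)} = 2 - \left(h + 4\right) = 2 - \left(4 + h\right) = -2 - h$)
$B{\left(E,X \right)} = -2 + X - E$ ($B{\left(E,X \right)} = X - \left(2 + E\right) = -2 + X - E$)
$P{\left(a \right)} = \frac{26}{3}$ ($P{\left(a \right)} = 2 - \frac{4 \cdot 5 \left(-2 + a - a\right)}{6} = 2 - \frac{20 \left(-2\right)}{6} = 2 - - \frac{20}{3} = 2 + \frac{20}{3} = \frac{26}{3}$)
$P^{2}{\left(q \right)} = \left(\frac{26}{3}\right)^{2} = \frac{676}{9}$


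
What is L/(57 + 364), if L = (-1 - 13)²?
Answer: 196/421 ≈ 0.46556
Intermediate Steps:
L = 196 (L = (-14)² = 196)
L/(57 + 364) = 196/(57 + 364) = 196/421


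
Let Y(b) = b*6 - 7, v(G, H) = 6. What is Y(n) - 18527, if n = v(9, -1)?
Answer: -18498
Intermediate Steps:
n = 6
Y(b) = -7 + 6*b (Y(b) = 6*b - 7 = -7 + 6*b)
Y(n) - 18527 = (-7 + 6*6) - 18527 = (-7 + 36) - 18527 = 29 - 18527 = -18498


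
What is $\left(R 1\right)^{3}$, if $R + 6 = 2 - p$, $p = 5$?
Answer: $-729$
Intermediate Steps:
$R = -9$ ($R = -6 + \left(2 - 5\right) = -6 - 3 = -9$)
$\left(R 1\right)^{3} = \left(\left(-9\right) 1\right)^{3} = \left(-9\right)^{3} = -729$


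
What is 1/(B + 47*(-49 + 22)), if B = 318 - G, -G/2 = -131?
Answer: -1/1213 ≈ -0.00082440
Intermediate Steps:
G = 262 (G = -2*(-131) = 262)
B = 56 (B = 318 - 1*262 = 318 - 262 = 56)
1/(B + 47*(-49 + 22)) = 1/(56 + 47*(-49 + 22)) = 1/(56 + 47*(-27)) = 1/(56 - 1269) = 1/(-1213) = -1/1213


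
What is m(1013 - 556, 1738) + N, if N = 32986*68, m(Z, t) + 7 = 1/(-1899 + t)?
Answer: 361129600/161 ≈ 2.2430e+6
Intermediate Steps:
m(Z, t) = -7 + 1/(-1899 + t)
N = 2243048
m(1013 - 556, 1738) + N = (13294 - 7*1738)/(-1899 + 1738) + 2243048 = (13294 - 12166)/(-161) + 2243048 = -1/161*1128 + 2243048 = -1128/161 + 2243048 = 361129600/161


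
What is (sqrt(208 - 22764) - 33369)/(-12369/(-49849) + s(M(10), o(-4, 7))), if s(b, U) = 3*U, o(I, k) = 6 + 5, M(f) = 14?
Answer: -554470427/552462 + 49849*I*sqrt(5639)/828693 ≈ -1003.6 + 4.5171*I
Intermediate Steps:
o(I, k) = 11
(sqrt(208 - 22764) - 33369)/(-12369/(-49849) + s(M(10), o(-4, 7))) = (sqrt(208 - 22764) - 33369)/(-12369/(-49849) + 3*11) = (sqrt(-22556) - 33369)/(-12369*(-1/49849) + 33) = (2*I*sqrt(5639) - 33369)/(12369/49849 + 33) = (-33369 + 2*I*sqrt(5639))/(1657386/49849) = (-33369 + 2*I*sqrt(5639))*(49849/1657386) = -554470427/552462 + 49849*I*sqrt(5639)/828693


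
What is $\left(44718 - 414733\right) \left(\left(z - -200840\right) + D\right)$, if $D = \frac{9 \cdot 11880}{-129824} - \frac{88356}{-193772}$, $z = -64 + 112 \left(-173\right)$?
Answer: $- \frac{52765707103292067955}{786133004} \approx -6.7121 \cdot 10^{10}$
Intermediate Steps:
$z = -19440$ ($z = -64 - 19376 = -19440$)
$D = - \frac{288980403}{786133004}$ ($D = 106920 \left(- \frac{1}{129824}\right) - - \frac{22089}{48443} = - \frac{13365}{16228} + \frac{22089}{48443} = - \frac{288980403}{786133004} \approx -0.3676$)
$\left(44718 - 414733\right) \left(\left(z - -200840\right) + D\right) = \left(44718 - 414733\right) \left(\left(-19440 - -200840\right) - \frac{288980403}{786133004}\right) = - 370015 \left(\left(-19440 + 200840\right) - \frac{288980403}{786133004}\right) = - 370015 \left(181400 - \frac{288980403}{786133004}\right) = \left(-370015\right) \frac{142604237945197}{786133004} = - \frac{52765707103292067955}{786133004}$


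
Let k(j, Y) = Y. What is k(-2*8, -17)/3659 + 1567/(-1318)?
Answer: -5756059/4822562 ≈ -1.1936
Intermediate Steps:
k(-2*8, -17)/3659 + 1567/(-1318) = -17/3659 + 1567/(-1318) = -17*1/3659 + 1567*(-1/1318) = -17/3659 - 1567/1318 = -5756059/4822562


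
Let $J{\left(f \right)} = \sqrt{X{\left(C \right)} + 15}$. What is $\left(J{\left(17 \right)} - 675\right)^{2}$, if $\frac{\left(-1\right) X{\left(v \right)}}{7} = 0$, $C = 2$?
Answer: $\left(675 - \sqrt{15}\right)^{2} \approx 4.5041 \cdot 10^{5}$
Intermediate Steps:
$X{\left(v \right)} = 0$ ($X{\left(v \right)} = \left(-7\right) 0 = 0$)
$J{\left(f \right)} = \sqrt{15}$ ($J{\left(f \right)} = \sqrt{0 + 15} = \sqrt{15}$)
$\left(J{\left(17 \right)} - 675\right)^{2} = \left(\sqrt{15} - 675\right)^{2} = \left(-675 + \sqrt{15}\right)^{2}$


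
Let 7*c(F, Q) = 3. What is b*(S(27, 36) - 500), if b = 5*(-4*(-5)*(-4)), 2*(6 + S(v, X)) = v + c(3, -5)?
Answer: 1378400/7 ≈ 1.9691e+5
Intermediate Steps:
c(F, Q) = 3/7 (c(F, Q) = (⅐)*3 = 3/7)
S(v, X) = -81/14 + v/2 (S(v, X) = -6 + (v + 3/7)/2 = -6 + (3/7 + v)/2 = -6 + (3/14 + v/2) = -81/14 + v/2)
b = -400 (b = 5*(20*(-4)) = 5*(-80) = -400)
b*(S(27, 36) - 500) = -400*((-81/14 + (½)*27) - 500) = -400*((-81/14 + 27/2) - 500) = -400*(54/7 - 500) = -400*(-3446/7) = 1378400/7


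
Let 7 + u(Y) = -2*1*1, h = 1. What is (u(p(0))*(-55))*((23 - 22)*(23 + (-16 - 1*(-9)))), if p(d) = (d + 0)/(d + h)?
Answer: 7920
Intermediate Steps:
p(d) = d/(1 + d) (p(d) = (d + 0)/(d + 1) = d/(1 + d))
u(Y) = -9 (u(Y) = -7 - 2*1*1 = -7 - 2*1 = -7 - 2 = -9)
(u(p(0))*(-55))*((23 - 22)*(23 + (-16 - 1*(-9)))) = (-9*(-55))*((23 - 22)*(23 + (-16 - 1*(-9)))) = 495*(1*(23 + (-16 + 9))) = 495*(1*(23 - 7)) = 495*(1*16) = 495*16 = 7920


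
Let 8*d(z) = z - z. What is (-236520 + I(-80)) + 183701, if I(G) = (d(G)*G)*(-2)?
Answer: -52819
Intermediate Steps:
d(z) = 0 (d(z) = (z - z)/8 = (⅛)*0 = 0)
I(G) = 0 (I(G) = (0*G)*(-2) = 0*(-2) = 0)
(-236520 + I(-80)) + 183701 = (-236520 + 0) + 183701 = -236520 + 183701 = -52819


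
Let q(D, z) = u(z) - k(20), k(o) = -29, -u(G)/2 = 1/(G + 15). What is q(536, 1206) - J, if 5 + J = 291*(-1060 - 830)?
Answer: 671579302/1221 ≈ 5.5002e+5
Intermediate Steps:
u(G) = -2/(15 + G) (u(G) = -2/(G + 15) = -2/(15 + G))
q(D, z) = 29 - 2/(15 + z) (q(D, z) = -2/(15 + z) - 1*(-29) = -2/(15 + z) + 29 = 29 - 2/(15 + z))
J = -549995 (J = -5 + 291*(-1060 - 830) = -5 + 291*(-1890) = -5 - 549990 = -549995)
q(536, 1206) - J = (433 + 29*1206)/(15 + 1206) - 1*(-549995) = (433 + 34974)/1221 + 549995 = (1/1221)*35407 + 549995 = 35407/1221 + 549995 = 671579302/1221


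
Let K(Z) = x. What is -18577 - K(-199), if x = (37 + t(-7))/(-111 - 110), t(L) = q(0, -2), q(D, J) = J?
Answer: -4105482/221 ≈ -18577.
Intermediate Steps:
t(L) = -2
x = -35/221 (x = (37 - 2)/(-111 - 110) = 35/(-221) = 35*(-1/221) = -35/221 ≈ -0.15837)
K(Z) = -35/221
-18577 - K(-199) = -18577 - 1*(-35/221) = -18577 + 35/221 = -4105482/221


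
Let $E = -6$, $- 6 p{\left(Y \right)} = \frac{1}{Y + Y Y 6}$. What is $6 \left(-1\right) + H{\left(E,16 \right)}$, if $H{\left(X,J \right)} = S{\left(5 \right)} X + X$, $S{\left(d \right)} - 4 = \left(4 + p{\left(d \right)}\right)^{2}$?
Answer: $- \frac{19020361}{144150} \approx -131.95$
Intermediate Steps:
$p{\left(Y \right)} = - \frac{1}{6 \left(Y + 6 Y^{2}\right)}$ ($p{\left(Y \right)} = - \frac{1}{6 \left(Y + Y Y 6\right)} = - \frac{1}{6 \left(Y + Y^{2} \cdot 6\right)} = - \frac{1}{6 \left(Y + 6 Y^{2}\right)}$)
$S{\left(d \right)} = 4 + \left(4 - \frac{1}{6 d \left(1 + 6 d\right)}\right)^{2}$
$H{\left(X,J \right)} = \frac{18155461 X}{864900}$ ($H{\left(X,J \right)} = \left(4 + \left(4 - \frac{1}{6 \cdot 5 \left(1 + 6 \cdot 5\right)}\right)^{2}\right) X + X = \left(4 + \left(4 - \frac{1}{30 \left(1 + 30\right)}\right)^{2}\right) X + X = \left(4 + \left(4 - \frac{1}{30 \cdot 31}\right)^{2}\right) X + X = \left(4 + \left(4 - \frac{1}{30} \cdot \frac{1}{31}\right)^{2}\right) X + X = \left(4 + \left(4 - \frac{1}{930}\right)^{2}\right) X + X = \left(4 + \left(\frac{3719}{930}\right)^{2}\right) X + X = \left(4 + \frac{13830961}{864900}\right) X + X = \frac{17290561 X}{864900} + X = \frac{18155461 X}{864900}$)
$6 \left(-1\right) + H{\left(E,16 \right)} = 6 \left(-1\right) + \frac{18155461}{864900} \left(-6\right) = -6 - \frac{18155461}{144150} = - \frac{19020361}{144150}$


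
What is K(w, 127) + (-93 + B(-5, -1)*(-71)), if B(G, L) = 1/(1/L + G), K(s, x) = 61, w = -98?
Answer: -121/6 ≈ -20.167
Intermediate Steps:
B(G, L) = 1/(G + 1/L)
K(w, 127) + (-93 + B(-5, -1)*(-71)) = 61 + (-93 - 1/(1 - 5*(-1))*(-71)) = 61 + (-93 - 1/(1 + 5)*(-71)) = 61 + (-93 - 1/6*(-71)) = 61 + (-93 - 1*⅙*(-71)) = 61 + (-93 - ⅙*(-71)) = 61 + (-93 + 71/6) = 61 - 487/6 = -121/6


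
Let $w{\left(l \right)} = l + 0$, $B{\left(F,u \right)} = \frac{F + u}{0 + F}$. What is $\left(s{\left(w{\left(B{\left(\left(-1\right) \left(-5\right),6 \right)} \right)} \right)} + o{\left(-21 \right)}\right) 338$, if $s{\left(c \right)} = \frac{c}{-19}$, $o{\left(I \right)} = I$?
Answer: $- \frac{678028}{95} \approx -7137.1$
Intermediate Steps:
$B{\left(F,u \right)} = \frac{F + u}{F}$
$w{\left(l \right)} = l$
$s{\left(c \right)} = - \frac{c}{19}$ ($s{\left(c \right)} = c \left(- \frac{1}{19}\right) = - \frac{c}{19}$)
$\left(s{\left(w{\left(B{\left(\left(-1\right) \left(-5\right),6 \right)} \right)} \right)} + o{\left(-21 \right)}\right) 338 = \left(- \frac{\frac{1}{\left(-1\right) \left(-5\right)} \left(\left(-1\right) \left(-5\right) + 6\right)}{19} - 21\right) 338 = \left(- \frac{\frac{1}{5} \left(5 + 6\right)}{19} - 21\right) 338 = \left(- \frac{\frac{1}{5} \cdot 11}{19} - 21\right) 338 = \left(\left(- \frac{1}{19}\right) \frac{11}{5} - 21\right) 338 = \left(- \frac{11}{95} - 21\right) 338 = \left(- \frac{2006}{95}\right) 338 = - \frac{678028}{95}$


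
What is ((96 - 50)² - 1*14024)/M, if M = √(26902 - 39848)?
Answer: 5954*I*√12946/6473 ≈ 104.66*I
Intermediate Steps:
M = I*√12946 (M = √(-12946) = I*√12946 ≈ 113.78*I)
((96 - 50)² - 1*14024)/M = ((96 - 50)² - 1*14024)/((I*√12946)) = (46² - 14024)*(-I*√12946/12946) = (2116 - 14024)*(-I*√12946/12946) = -(-5954)*I*√12946/6473 = 5954*I*√12946/6473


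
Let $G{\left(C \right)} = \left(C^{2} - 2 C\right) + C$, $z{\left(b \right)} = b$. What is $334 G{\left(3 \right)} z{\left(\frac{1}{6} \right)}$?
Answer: $334$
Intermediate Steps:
$G{\left(C \right)} = C^{2} - C$
$334 G{\left(3 \right)} z{\left(\frac{1}{6} \right)} = 334 \frac{3 \left(-1 + 3\right)}{6} = 334 \cdot 3 \cdot 2 \cdot \frac{1}{6} = 334 \cdot 6 \cdot \frac{1}{6} = 334 \cdot 1 = 334$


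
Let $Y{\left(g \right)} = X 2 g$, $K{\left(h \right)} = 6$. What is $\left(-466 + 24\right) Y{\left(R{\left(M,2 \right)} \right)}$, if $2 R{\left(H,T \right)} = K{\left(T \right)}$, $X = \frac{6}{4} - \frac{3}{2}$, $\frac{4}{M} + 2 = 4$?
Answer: $0$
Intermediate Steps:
$M = 2$ ($M = \frac{4}{-2 + 4} = \frac{4}{2} = 4 \cdot \frac{1}{2} = 2$)
$X = 0$ ($X = 6 \cdot \frac{1}{4} - \frac{3}{2} = \frac{3}{2} - \frac{3}{2} = 0$)
$R{\left(H,T \right)} = 3$ ($R{\left(H,T \right)} = \frac{1}{2} \cdot 6 = 3$)
$Y{\left(g \right)} = 0$ ($Y{\left(g \right)} = 0 \cdot 2 g = 0 g = 0$)
$\left(-466 + 24\right) Y{\left(R{\left(M,2 \right)} \right)} = \left(-466 + 24\right) 0 = \left(-442\right) 0 = 0$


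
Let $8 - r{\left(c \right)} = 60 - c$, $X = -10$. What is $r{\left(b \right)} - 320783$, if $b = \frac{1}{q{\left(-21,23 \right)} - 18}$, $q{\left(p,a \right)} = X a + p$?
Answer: $- \frac{86304616}{269} \approx -3.2084 \cdot 10^{5}$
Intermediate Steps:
$q{\left(p,a \right)} = p - 10 a$ ($q{\left(p,a \right)} = - 10 a + p = p - 10 a$)
$b = - \frac{1}{269}$ ($b = \frac{1}{\left(-21 - 230\right) - 18} = \frac{1}{-251 - 18} = \frac{1}{-269} = - \frac{1}{269} \approx -0.0037175$)
$r{\left(c \right)} = -52 + c$ ($r{\left(c \right)} = 8 - \left(60 - c\right) = 8 + \left(-60 + c\right) = -52 + c$)
$r{\left(b \right)} - 320783 = \left(-52 - \frac{1}{269}\right) - 320783 = - \frac{13989}{269} - 320783 = - \frac{86304616}{269}$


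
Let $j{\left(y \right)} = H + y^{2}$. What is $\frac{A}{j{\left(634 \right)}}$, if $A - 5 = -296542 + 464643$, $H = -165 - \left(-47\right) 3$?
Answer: $\frac{84053}{200966} \approx 0.41824$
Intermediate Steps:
$H = -24$ ($H = -165 - -141 = -165 + 141 = -24$)
$A = 168106$ ($A = 5 + \left(-296542 + 464643\right) = 5 + 168101 = 168106$)
$j{\left(y \right)} = -24 + y^{2}$
$\frac{A}{j{\left(634 \right)}} = \frac{168106}{-24 + 634^{2}} = \frac{168106}{-24 + 401956} = \frac{168106}{401932} = 168106 \cdot \frac{1}{401932} = \frac{84053}{200966}$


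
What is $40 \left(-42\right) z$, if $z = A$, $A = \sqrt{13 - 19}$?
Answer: $- 1680 i \sqrt{6} \approx - 4115.1 i$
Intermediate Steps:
$A = i \sqrt{6}$ ($A = \sqrt{-6} = i \sqrt{6} \approx 2.4495 i$)
$z = i \sqrt{6} \approx 2.4495 i$
$40 \left(-42\right) z = 40 \left(-42\right) i \sqrt{6} = - 1680 i \sqrt{6}$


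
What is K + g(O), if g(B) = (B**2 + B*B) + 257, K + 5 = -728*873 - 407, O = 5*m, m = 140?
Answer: 344301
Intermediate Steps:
O = 700 (O = 5*140 = 700)
K = -635956 (K = -5 + (-728*873 - 407) = -5 + (-635544 - 407) = -5 - 635951 = -635956)
g(B) = 257 + 2*B**2 (g(B) = (B**2 + B**2) + 257 = 2*B**2 + 257 = 257 + 2*B**2)
K + g(O) = -635956 + (257 + 2*700**2) = -635956 + (257 + 2*490000) = -635956 + (257 + 980000) = -635956 + 980257 = 344301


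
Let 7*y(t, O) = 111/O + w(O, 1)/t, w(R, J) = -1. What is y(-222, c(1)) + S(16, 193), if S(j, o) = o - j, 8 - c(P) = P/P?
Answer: 1950055/10878 ≈ 179.27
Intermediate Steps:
c(P) = 7 (c(P) = 8 - P/P = 8 - 1*1 = 8 - 1 = 7)
y(t, O) = -1/(7*t) + 111/(7*O) (y(t, O) = (111/O - 1/t)/7 = (-1/t + 111/O)/7 = -1/(7*t) + 111/(7*O))
y(-222, c(1)) + S(16, 193) = (⅐)*(-1*7 + 111*(-222))/(7*(-222)) + (193 - 1*16) = (⅐)*(⅐)*(-1/222)*(-7 - 24642) + (193 - 16) = (⅐)*(⅐)*(-1/222)*(-24649) + 177 = 24649/10878 + 177 = 1950055/10878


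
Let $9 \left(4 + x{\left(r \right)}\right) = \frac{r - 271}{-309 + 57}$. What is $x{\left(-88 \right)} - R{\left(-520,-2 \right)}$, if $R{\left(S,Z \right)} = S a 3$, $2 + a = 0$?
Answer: $- \frac{7084873}{2268} \approx -3123.8$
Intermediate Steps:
$a = -2$ ($a = -2 + 0 = -2$)
$R{\left(S,Z \right)} = - 6 S$ ($R{\left(S,Z \right)} = S \left(-2\right) 3 = - 2 S 3 = - 6 S$)
$x{\left(r \right)} = - \frac{8801}{2268} - \frac{r}{2268}$ ($x{\left(r \right)} = -4 + \frac{\left(r - 271\right) \frac{1}{-309 + 57}}{9} = -4 + \frac{\left(-271 + r\right) \frac{1}{-252}}{9} = -4 + \frac{\left(-271 + r\right) \left(- \frac{1}{252}\right)}{9} = -4 + \frac{\frac{271}{252} - \frac{r}{252}}{9} = -4 - \left(- \frac{271}{2268} + \frac{r}{2268}\right) = - \frac{8801}{2268} - \frac{r}{2268}$)
$x{\left(-88 \right)} - R{\left(-520,-2 \right)} = \left(- \frac{8801}{2268} - - \frac{22}{567}\right) - \left(-6\right) \left(-520\right) = \left(- \frac{8801}{2268} + \frac{22}{567}\right) - 3120 = - \frac{8713}{2268} - 3120 = - \frac{7084873}{2268}$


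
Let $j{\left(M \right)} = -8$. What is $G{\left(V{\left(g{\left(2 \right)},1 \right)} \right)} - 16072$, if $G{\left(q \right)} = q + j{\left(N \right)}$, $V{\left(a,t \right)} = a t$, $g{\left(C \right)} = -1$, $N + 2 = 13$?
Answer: $-16081$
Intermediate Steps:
$N = 11$ ($N = -2 + 13 = 11$)
$G{\left(q \right)} = -8 + q$ ($G{\left(q \right)} = q - 8 = -8 + q$)
$G{\left(V{\left(g{\left(2 \right)},1 \right)} \right)} - 16072 = \left(-8 - 1\right) - 16072 = -9 - 16072 = -16081$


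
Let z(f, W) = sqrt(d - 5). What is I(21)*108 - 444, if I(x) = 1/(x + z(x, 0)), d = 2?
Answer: 12*(-37*sqrt(3) + 768*I)/(sqrt(3) - 21*I) ≈ -438.89 - 0.42131*I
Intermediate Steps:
z(f, W) = I*sqrt(3) (z(f, W) = sqrt(2 - 5) = sqrt(-3) = I*sqrt(3))
I(x) = 1/(x + I*sqrt(3))
I(21)*108 - 444 = 108/(21 + I*sqrt(3)) - 444 = -444 + 108/(21 + I*sqrt(3))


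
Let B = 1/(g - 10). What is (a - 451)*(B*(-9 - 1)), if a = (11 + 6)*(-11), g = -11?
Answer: -6380/21 ≈ -303.81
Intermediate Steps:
a = -187 (a = 17*(-11) = -187)
B = -1/21 (B = 1/(-11 - 10) = 1/(-21) = -1/21 ≈ -0.047619)
(a - 451)*(B*(-9 - 1)) = (-187 - 451)*(-(-9 - 1)/21) = -(-638)*(-10)/21 = -638*10/21 = -6380/21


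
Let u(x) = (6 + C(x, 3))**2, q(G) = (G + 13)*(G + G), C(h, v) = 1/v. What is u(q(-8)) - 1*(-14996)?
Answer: 135325/9 ≈ 15036.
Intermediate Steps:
q(G) = 2*G*(13 + G) (q(G) = (13 + G)*(2*G) = 2*G*(13 + G))
u(x) = 361/9 (u(x) = (6 + 1/3)**2 = (19/3)**2 = 361/9)
u(q(-8)) - 1*(-14996) = 361/9 - 1*(-14996) = 361/9 + 14996 = 135325/9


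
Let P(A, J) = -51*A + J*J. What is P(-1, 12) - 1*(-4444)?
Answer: 4639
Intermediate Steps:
P(A, J) = J**2 - 51*A (P(A, J) = -51*A + J**2 = J**2 - 51*A)
P(-1, 12) - 1*(-4444) = (12**2 - 51*(-1)) - 1*(-4444) = (144 + 51) + 4444 = 195 + 4444 = 4639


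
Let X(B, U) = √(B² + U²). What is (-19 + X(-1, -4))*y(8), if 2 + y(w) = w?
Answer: -114 + 6*√17 ≈ -89.261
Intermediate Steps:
y(w) = -2 + w
(-19 + X(-1, -4))*y(8) = (-19 + √((-1)² + (-4)²))*(-2 + 8) = (-19 + √(1 + 16))*6 = (-19 + √17)*6 = -114 + 6*√17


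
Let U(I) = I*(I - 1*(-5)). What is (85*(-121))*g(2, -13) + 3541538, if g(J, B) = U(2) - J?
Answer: 3418118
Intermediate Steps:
U(I) = I*(5 + I) (U(I) = I*(I + 5) = I*(5 + I))
g(J, B) = 14 - J (g(J, B) = 2*(5 + 2) - J = 2*7 - J = 14 - J)
(85*(-121))*g(2, -13) + 3541538 = (85*(-121))*(14 - 1*2) + 3541538 = -10285*(14 - 2) + 3541538 = -10285*12 + 3541538 = -123420 + 3541538 = 3418118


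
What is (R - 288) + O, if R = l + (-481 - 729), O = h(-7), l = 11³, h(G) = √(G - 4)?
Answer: -167 + I*√11 ≈ -167.0 + 3.3166*I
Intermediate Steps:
h(G) = √(-4 + G)
l = 1331
O = I*√11 (O = √(-4 - 7) = √(-11) = I*√11 ≈ 3.3166*I)
R = 121 (R = 1331 + (-481 - 729) = 1331 - 1210 = 121)
(R - 288) + O = (121 - 288) + I*√11 = -167 + I*√11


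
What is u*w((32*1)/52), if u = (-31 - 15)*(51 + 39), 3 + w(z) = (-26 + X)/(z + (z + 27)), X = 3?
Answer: 5796000/367 ≈ 15793.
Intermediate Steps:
w(z) = -3 - 23/(27 + 2*z) (w(z) = -3 + (-26 + 3)/(z + (z + 27)) = -3 - 23/(z + (27 + z)) = -3 - 23/(27 + 2*z))
u = -4140 (u = -46*90 = -4140)
u*w((32*1)/52) = -8280*(-52 - 3*32*1/52)/(27 + 2*((32*1)/52)) = -8280*(-52 - 96/52)/(27 + 2*(32*(1/52))) = -8280*(-52 - 3*8/13)/(27 + 2*(8/13)) = -8280*(-52 - 24/13)/(27 + 16/13) = -8280*(-700)/(367/13*13) = -8280*13*(-700)/(367*13) = -4140*(-1400/367) = 5796000/367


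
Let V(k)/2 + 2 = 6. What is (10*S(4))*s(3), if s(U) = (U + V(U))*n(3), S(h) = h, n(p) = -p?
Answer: -1320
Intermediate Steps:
V(k) = 8 (V(k) = -4 + 2*6 = -4 + 12 = 8)
s(U) = -24 - 3*U (s(U) = (U + 8)*(-1*3) = (8 + U)*(-3) = -24 - 3*U)
(10*S(4))*s(3) = (10*4)*(-24 - 3*3) = 40*(-24 - 9) = 40*(-33) = -1320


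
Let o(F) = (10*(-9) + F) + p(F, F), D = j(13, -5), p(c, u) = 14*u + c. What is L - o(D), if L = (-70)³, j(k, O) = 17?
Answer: -343182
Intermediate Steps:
p(c, u) = c + 14*u
D = 17
o(F) = -90 + 16*F (o(F) = (10*(-9) + F) + (F + 14*F) = (-90 + F) + 15*F = -90 + 16*F)
L = -343000
L - o(D) = -343000 - (-90 + 16*17) = -343000 - (-90 + 272) = -343000 - 1*182 = -343000 - 182 = -343182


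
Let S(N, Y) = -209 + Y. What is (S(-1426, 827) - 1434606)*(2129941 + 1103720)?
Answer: -4637031070068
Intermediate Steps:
(S(-1426, 827) - 1434606)*(2129941 + 1103720) = ((-209 + 827) - 1434606)*(2129941 + 1103720) = (618 - 1434606)*3233661 = -1433988*3233661 = -4637031070068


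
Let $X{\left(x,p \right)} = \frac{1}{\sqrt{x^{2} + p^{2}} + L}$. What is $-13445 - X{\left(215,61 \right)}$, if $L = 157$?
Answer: $- \frac{340118008}{25297} - \frac{\sqrt{49946}}{25297} \approx -13445.0$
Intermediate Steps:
$X{\left(x,p \right)} = \frac{1}{157 + \sqrt{p^{2} + x^{2}}}$ ($X{\left(x,p \right)} = \frac{1}{\sqrt{x^{2} + p^{2}} + 157} = \frac{1}{\sqrt{p^{2} + x^{2}} + 157} = \frac{1}{157 + \sqrt{p^{2} + x^{2}}}$)
$-13445 - X{\left(215,61 \right)} = -13445 - \frac{1}{157 + \sqrt{61^{2} + 215^{2}}} = -13445 - \frac{1}{157 + \sqrt{3721 + 46225}} = -13445 - \frac{1}{157 + \sqrt{49946}}$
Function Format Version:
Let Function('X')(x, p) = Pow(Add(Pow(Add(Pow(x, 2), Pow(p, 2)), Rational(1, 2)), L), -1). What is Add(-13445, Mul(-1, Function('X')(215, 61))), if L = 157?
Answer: Add(Rational(-340118008, 25297), Mul(Rational(-1, 25297), Pow(49946, Rational(1, 2)))) ≈ -13445.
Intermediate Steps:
Function('X')(x, p) = Pow(Add(157, Pow(Add(Pow(p, 2), Pow(x, 2)), Rational(1, 2))), -1) (Function('X')(x, p) = Pow(Add(Pow(Add(Pow(x, 2), Pow(p, 2)), Rational(1, 2)), 157), -1) = Pow(Add(Pow(Add(Pow(p, 2), Pow(x, 2)), Rational(1, 2)), 157), -1) = Pow(Add(157, Pow(Add(Pow(p, 2), Pow(x, 2)), Rational(1, 2))), -1))
Add(-13445, Mul(-1, Function('X')(215, 61))) = Add(-13445, Mul(-1, Pow(Add(157, Pow(Add(Pow(61, 2), Pow(215, 2)), Rational(1, 2))), -1))) = Add(-13445, Mul(-1, Pow(Add(157, Pow(Add(3721, 46225), Rational(1, 2))), -1))) = Add(-13445, Mul(-1, Pow(Add(157, Pow(49946, Rational(1, 2))), -1)))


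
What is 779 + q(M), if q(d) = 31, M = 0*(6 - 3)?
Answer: 810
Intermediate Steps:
M = 0 (M = 0*3 = 0)
779 + q(M) = 779 + 31 = 810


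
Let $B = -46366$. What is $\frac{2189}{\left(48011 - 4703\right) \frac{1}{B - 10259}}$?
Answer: $- \frac{41317375}{14436} \approx -2862.1$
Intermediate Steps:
$\frac{2189}{\left(48011 - 4703\right) \frac{1}{B - 10259}} = \frac{2189}{\left(48011 - 4703\right) \frac{1}{-46366 - 10259}} = \frac{2189}{43308 \frac{1}{-56625}} = \frac{2189}{43308 \left(- \frac{1}{56625}\right)} = \frac{2189}{- \frac{14436}{18875}} = 2189 \left(- \frac{18875}{14436}\right) = - \frac{41317375}{14436}$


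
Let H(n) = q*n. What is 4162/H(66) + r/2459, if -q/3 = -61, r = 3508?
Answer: 26301991/14849901 ≈ 1.7712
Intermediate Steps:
q = 183 (q = -3*(-61) = 183)
H(n) = 183*n
4162/H(66) + r/2459 = 4162/((183*66)) + 3508/2459 = 4162/12078 + 3508*(1/2459) = 4162*(1/12078) + 3508/2459 = 2081/6039 + 3508/2459 = 26301991/14849901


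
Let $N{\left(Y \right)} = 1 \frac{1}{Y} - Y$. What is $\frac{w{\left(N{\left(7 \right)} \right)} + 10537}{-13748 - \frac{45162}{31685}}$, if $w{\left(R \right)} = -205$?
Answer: $- \frac{163684710}{217825271} \approx -0.75145$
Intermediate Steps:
$N{\left(Y \right)} = \frac{1}{Y} - Y$
$\frac{w{\left(N{\left(7 \right)} \right)} + 10537}{-13748 - \frac{45162}{31685}} = \frac{-205 + 10537}{-13748 - \frac{45162}{31685}} = \frac{10332}{-13748 - \frac{45162}{31685}} = \frac{10332}{- \frac{435650542}{31685}} = 10332 \left(- \frac{31685}{435650542}\right) = - \frac{163684710}{217825271}$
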